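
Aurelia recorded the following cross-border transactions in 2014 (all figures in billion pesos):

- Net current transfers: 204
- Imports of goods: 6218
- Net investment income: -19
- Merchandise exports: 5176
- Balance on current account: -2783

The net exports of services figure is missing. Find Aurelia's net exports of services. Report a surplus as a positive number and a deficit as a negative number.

-1926

Current account = goods balance + services balance + net primary income + net secondary income
Sum of the known components = -857
Net exports of services = CA - (known components) = -2783 - (-857) = -1926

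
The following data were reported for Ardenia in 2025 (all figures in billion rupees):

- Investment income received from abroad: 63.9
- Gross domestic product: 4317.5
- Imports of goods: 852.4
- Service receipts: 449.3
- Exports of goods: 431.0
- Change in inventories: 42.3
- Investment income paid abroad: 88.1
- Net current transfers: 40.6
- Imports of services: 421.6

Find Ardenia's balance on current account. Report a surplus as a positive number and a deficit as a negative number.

Goods balance = 431.0 - 852.4 = -421.4
Services balance = 449.3 - 421.6 = 27.7
Trade balance (goods + services) = -421.4 + 27.7 = -393.7
Net primary income = 63.9 - 88.1 = -24.2
Net secondary income = 40.6
Current account = -393.7 + (-24.2) + 40.6 = -377.3

-377.3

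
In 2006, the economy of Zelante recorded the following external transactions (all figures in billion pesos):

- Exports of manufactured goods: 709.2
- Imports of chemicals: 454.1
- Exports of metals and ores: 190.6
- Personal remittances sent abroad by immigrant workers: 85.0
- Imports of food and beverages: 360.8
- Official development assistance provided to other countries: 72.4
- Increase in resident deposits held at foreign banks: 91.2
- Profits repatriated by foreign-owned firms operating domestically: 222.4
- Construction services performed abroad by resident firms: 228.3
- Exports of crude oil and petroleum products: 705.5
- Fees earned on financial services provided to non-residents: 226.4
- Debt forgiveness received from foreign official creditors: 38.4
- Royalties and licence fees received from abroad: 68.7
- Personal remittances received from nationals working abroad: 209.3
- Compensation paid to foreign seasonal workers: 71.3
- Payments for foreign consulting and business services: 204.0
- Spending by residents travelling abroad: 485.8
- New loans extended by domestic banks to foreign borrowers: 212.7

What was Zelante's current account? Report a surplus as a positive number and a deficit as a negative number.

Goods: 705.5 - 360.8 + 709.2 + 190.6 - 454.1 = 790.4
Services: -485.8 + 228.3 + 68.7 + 226.4 - 204.0 = -166.4
Primary income: -71.3 - 222.4 = -293.7
Secondary income: -85.0 + 209.3 - 72.4 = 51.9
Current account = 790.4 + (-166.4) + (-293.7) + 51.9 = 382.2
(Excluded from the current account — financial account: increase in resident deposits held at foreign banks 91.2, new loans extended by domestic banks to foreign borrowers 212.7; capital account: debt forgiveness received from foreign official creditors 38.4.)

382.2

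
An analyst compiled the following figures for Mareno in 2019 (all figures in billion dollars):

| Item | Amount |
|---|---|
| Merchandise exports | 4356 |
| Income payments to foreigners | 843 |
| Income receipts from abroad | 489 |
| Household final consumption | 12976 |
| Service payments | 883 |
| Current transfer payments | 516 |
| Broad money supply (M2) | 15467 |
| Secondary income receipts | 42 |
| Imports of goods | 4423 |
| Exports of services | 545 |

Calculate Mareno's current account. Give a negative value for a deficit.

Goods balance = 4356 - 4423 = -67
Services balance = 545 - 883 = -338
Trade balance (goods + services) = -67 + (-338) = -405
Net primary income = 489 - 843 = -354
Net secondary income = 42 - 516 = -474
Current account = -405 + (-354) + (-474) = -1233

-1233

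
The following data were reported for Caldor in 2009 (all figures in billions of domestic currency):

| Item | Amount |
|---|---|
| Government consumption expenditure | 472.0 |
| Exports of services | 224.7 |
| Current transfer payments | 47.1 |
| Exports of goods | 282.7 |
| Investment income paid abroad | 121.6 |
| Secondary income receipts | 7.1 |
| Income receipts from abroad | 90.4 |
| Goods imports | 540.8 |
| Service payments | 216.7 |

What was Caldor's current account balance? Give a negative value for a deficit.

-321.3

Goods balance = 282.7 - 540.8 = -258.1
Services balance = 224.7 - 216.7 = 8.0
Trade balance (goods + services) = -258.1 + 8.0 = -250.1
Net primary income = 90.4 - 121.6 = -31.2
Net secondary income = 7.1 - 47.1 = -40.0
Current account = -250.1 + (-31.2) + (-40.0) = -321.3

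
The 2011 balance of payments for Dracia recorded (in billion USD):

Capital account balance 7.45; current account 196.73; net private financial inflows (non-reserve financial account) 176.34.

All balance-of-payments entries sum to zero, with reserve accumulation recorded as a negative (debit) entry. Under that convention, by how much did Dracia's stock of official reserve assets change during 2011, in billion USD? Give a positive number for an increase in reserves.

Official reserve transactions balance = -(196.73 + 7.45 + 176.34) = -380.52
An accumulation of reserves is recorded as a debit (negative entry), so the change in the stock of reserves is the negative of that balance.
Change in official reserves = -(-380.52) = 380.52

380.52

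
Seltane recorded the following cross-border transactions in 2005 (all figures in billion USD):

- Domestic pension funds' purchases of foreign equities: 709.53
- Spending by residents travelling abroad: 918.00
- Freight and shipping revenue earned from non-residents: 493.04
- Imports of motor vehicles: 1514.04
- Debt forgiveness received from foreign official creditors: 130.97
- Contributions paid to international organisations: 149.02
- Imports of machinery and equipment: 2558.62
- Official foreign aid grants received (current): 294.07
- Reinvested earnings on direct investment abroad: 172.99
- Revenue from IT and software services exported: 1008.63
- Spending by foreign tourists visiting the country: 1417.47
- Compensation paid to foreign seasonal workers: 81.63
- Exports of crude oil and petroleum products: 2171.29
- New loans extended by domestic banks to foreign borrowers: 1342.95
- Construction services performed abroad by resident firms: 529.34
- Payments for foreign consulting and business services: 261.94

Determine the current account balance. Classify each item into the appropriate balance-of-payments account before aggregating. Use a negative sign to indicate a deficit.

603.58

Goods: -2558.62 - 1514.04 + 2171.29 = -1901.37
Services: 493.04 + 529.34 + 1417.47 + 1008.63 - 261.94 - 918.00 = 2268.54
Primary income: 172.99 - 81.63 = 91.36
Secondary income: 294.07 - 149.02 = 145.05
Current account = (-1901.37) + 2268.54 + 91.36 + 145.05 = 603.58
(Excluded from the current account — financial account: domestic pension funds' purchases of foreign equities 709.53, new loans extended by domestic banks to foreign borrowers 1342.95; capital account: debt forgiveness received from foreign official creditors 130.97.)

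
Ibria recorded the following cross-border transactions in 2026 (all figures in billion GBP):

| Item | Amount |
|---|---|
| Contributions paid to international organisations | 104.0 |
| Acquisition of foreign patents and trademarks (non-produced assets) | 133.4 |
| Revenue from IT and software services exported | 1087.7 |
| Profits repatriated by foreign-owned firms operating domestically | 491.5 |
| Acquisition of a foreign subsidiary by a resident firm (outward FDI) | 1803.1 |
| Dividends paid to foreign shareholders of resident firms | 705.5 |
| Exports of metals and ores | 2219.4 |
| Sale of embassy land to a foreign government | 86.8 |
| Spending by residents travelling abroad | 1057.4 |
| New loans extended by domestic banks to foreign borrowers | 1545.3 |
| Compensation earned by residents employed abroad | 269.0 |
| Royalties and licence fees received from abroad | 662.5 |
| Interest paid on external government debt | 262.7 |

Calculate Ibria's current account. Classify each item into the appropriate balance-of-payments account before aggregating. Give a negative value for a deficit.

1617.5

Goods: 2219.4
Services: 662.5 - 1057.4 + 1087.7 = 692.8
Primary income: -262.7 + 269.0 - 491.5 - 705.5 = -1190.7
Secondary income: -104.0
Current account = 2219.4 + 692.8 + (-1190.7) + (-104.0) = 1617.5
(Excluded from the current account — capital account: acquisition of foreign patents and trademarks (non-produced assets) 133.4, sale of embassy land to a foreign government 86.8; financial account: acquisition of a foreign subsidiary by a resident firm (outward FDI) 1803.1, new loans extended by domestic banks to foreign borrowers 1545.3.)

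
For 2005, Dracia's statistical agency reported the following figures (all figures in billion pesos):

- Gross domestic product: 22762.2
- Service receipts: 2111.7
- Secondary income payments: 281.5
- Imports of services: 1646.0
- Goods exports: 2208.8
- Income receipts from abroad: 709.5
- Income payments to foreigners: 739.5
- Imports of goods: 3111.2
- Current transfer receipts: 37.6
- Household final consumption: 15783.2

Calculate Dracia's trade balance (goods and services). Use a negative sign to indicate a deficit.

-436.7

Goods balance = 2208.8 - 3111.2 = -902.4
Services balance = 2111.7 - 1646.0 = 465.7
Trade balance (goods + services) = -902.4 + 465.7 = -436.7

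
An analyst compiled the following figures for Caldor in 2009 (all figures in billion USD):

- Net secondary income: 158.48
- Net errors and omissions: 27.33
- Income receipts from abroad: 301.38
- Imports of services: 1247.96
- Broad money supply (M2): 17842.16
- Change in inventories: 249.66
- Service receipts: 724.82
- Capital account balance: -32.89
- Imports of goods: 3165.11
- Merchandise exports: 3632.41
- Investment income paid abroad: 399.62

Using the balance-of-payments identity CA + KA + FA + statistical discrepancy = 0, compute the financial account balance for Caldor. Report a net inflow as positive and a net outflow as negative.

Goods balance = 3632.41 - 3165.11 = 467.30
Services balance = 724.82 - 1247.96 = -523.14
Trade balance (goods + services) = 467.30 + (-523.14) = -55.84
Net primary income = 301.38 - 399.62 = -98.24
Net secondary income = 158.48
Current account = -55.84 + (-98.24) + 158.48 = 4.40
Financial account = -(4.40 + (-32.89) + 27.33) = 1.16

1.16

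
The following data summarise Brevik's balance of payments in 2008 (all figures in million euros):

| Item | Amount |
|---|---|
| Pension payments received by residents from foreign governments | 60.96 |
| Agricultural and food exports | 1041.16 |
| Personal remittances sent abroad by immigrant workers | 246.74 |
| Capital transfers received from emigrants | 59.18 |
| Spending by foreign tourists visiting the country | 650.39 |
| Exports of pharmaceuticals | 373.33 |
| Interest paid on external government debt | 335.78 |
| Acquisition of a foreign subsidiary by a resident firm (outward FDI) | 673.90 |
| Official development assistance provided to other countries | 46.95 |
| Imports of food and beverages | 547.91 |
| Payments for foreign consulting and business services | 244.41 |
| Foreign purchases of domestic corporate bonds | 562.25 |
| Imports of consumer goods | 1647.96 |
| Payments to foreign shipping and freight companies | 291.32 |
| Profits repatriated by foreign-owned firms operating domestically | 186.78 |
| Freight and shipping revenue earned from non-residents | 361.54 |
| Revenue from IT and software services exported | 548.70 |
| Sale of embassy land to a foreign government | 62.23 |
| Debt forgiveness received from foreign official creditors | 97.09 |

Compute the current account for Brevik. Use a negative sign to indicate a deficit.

-511.77

Goods: -1647.96 - 547.91 + 1041.16 + 373.33 = -781.38
Services: 361.54 + 650.39 - 244.41 - 291.32 + 548.70 = 1024.90
Primary income: -186.78 - 335.78 = -522.56
Secondary income: 60.96 - 246.74 - 46.95 = -232.73
Current account = (-781.38) + 1024.90 + (-522.56) + (-232.73) = -511.77
(Excluded from the current account — capital account: capital transfers received from emigrants 59.18, sale of embassy land to a foreign government 62.23, debt forgiveness received from foreign official creditors 97.09; financial account: acquisition of a foreign subsidiary by a resident firm (outward FDI) 673.90, foreign purchases of domestic corporate bonds 562.25.)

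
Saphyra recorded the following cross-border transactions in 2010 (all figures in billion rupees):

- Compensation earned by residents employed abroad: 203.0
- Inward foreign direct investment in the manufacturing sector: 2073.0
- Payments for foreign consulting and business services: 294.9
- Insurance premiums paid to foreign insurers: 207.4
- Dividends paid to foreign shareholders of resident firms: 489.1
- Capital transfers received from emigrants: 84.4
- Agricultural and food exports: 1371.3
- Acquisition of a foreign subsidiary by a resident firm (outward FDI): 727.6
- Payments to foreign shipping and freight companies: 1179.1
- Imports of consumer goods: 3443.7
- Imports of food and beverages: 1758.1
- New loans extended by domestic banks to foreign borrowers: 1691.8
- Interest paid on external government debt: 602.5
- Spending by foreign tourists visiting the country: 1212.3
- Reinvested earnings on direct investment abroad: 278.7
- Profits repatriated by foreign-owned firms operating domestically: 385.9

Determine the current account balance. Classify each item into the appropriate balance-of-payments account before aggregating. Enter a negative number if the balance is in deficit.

-5295.4

Goods: -1758.1 - 3443.7 + 1371.3 = -3830.5
Services: 1212.3 - 294.9 - 1179.1 - 207.4 = -469.1
Primary income: -602.5 + 203.0 - 489.1 - 385.9 + 278.7 = -995.8
Current account = (-3830.5) + (-469.1) + (-995.8) = -5295.4
(Excluded from the current account — financial account: inward foreign direct investment in the manufacturing sector 2073.0, acquisition of a foreign subsidiary by a resident firm (outward FDI) 727.6, new loans extended by domestic banks to foreign borrowers 1691.8; capital account: capital transfers received from emigrants 84.4.)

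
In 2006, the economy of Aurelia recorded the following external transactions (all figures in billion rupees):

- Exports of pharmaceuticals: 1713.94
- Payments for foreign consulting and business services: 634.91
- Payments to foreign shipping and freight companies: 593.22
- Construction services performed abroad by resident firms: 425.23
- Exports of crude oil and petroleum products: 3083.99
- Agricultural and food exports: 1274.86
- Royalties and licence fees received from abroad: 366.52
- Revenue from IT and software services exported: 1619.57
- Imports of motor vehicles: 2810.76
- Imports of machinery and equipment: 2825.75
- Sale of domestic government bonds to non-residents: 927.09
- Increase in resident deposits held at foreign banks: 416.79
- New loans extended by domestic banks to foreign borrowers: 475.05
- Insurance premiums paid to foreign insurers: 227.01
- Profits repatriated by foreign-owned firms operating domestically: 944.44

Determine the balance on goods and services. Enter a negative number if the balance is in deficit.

1392.46

Goods: -2810.76 + 3083.99 + 1274.86 + 1713.94 - 2825.75 = 436.28
Services: -593.22 + 366.52 + 1619.57 + 425.23 - 227.01 - 634.91 = 956.18
Trade balance = 436.28 + 956.18 = 1392.46
(Excluded from the trade balance — financial account: sale of domestic government bonds to non-residents 927.09, increase in resident deposits held at foreign banks 416.79, new loans extended by domestic banks to foreign borrowers 475.05; primary income: profits repatriated by foreign-owned firms operating domestically 944.44.)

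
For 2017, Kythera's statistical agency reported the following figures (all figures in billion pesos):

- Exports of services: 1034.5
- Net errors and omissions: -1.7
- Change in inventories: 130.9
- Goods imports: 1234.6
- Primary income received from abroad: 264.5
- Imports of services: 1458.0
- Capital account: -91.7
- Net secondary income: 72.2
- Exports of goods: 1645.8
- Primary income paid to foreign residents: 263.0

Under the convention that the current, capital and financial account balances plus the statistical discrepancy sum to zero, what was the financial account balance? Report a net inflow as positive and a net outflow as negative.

Goods balance = 1645.8 - 1234.6 = 411.2
Services balance = 1034.5 - 1458.0 = -423.5
Trade balance (goods + services) = 411.2 + (-423.5) = -12.3
Net primary income = 264.5 - 263.0 = 1.5
Net secondary income = 72.2
Current account = -12.3 + 1.5 + 72.2 = 61.4
Financial account = -(61.4 + (-91.7) + (-1.7)) = 32.0

32.0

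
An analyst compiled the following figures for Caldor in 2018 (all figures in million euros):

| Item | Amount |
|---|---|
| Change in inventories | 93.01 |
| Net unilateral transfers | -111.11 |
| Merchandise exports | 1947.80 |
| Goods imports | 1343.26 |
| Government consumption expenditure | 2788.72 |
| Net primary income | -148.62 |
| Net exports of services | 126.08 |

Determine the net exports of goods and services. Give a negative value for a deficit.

730.62

Goods balance = 1947.80 - 1343.26 = 604.54
Services balance = 126.08
Trade balance (goods + services) = 604.54 + 126.08 = 730.62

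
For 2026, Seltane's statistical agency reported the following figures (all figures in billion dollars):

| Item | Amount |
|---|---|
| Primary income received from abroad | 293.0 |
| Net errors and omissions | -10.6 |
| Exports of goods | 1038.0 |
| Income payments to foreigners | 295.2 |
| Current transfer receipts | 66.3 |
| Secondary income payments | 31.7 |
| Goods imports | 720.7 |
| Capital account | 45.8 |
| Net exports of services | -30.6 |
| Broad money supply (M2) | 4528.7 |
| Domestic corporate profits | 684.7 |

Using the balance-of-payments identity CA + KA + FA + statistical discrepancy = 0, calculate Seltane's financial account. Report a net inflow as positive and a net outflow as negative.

-354.3

Goods balance = 1038.0 - 720.7 = 317.3
Services balance = -30.6
Trade balance (goods + services) = 317.3 + (-30.6) = 286.7
Net primary income = 293.0 - 295.2 = -2.2
Net secondary income = 66.3 - 31.7 = 34.6
Current account = 286.7 + (-2.2) + 34.6 = 319.1
Financial account = -(319.1 + 45.8 + (-10.6)) = -354.3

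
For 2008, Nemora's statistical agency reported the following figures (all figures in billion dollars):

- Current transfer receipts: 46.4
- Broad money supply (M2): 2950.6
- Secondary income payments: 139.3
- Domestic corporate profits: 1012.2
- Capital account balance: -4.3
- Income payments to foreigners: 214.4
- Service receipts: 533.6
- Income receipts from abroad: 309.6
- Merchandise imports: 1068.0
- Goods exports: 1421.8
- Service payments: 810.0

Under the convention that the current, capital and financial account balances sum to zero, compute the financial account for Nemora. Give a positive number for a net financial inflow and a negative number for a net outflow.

Goods balance = 1421.8 - 1068.0 = 353.8
Services balance = 533.6 - 810.0 = -276.4
Trade balance (goods + services) = 353.8 + (-276.4) = 77.4
Net primary income = 309.6 - 214.4 = 95.2
Net secondary income = 46.4 - 139.3 = -92.9
Current account = 77.4 + 95.2 + (-92.9) = 79.7
Financial account = -(79.7 + (-4.3)) = -75.4

-75.4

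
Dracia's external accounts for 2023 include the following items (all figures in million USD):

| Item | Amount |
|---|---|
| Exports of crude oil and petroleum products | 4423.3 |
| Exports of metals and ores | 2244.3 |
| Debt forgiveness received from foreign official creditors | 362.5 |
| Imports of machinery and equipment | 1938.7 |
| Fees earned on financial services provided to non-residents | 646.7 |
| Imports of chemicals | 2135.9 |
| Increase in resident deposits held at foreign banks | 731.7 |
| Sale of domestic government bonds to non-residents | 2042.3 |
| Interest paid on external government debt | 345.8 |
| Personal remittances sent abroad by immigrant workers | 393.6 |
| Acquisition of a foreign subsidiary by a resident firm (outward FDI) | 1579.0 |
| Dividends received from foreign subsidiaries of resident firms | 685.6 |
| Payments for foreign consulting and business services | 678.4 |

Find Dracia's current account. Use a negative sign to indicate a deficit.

2507.5

Goods: 2244.3 - 2135.9 + 4423.3 - 1938.7 = 2593.0
Services: 646.7 - 678.4 = -31.7
Primary income: -345.8 + 685.6 = 339.8
Secondary income: -393.6
Current account = 2593.0 + (-31.7) + 339.8 + (-393.6) = 2507.5
(Excluded from the current account — capital account: debt forgiveness received from foreign official creditors 362.5; financial account: increase in resident deposits held at foreign banks 731.7, sale of domestic government bonds to non-residents 2042.3, acquisition of a foreign subsidiary by a resident firm (outward FDI) 1579.0.)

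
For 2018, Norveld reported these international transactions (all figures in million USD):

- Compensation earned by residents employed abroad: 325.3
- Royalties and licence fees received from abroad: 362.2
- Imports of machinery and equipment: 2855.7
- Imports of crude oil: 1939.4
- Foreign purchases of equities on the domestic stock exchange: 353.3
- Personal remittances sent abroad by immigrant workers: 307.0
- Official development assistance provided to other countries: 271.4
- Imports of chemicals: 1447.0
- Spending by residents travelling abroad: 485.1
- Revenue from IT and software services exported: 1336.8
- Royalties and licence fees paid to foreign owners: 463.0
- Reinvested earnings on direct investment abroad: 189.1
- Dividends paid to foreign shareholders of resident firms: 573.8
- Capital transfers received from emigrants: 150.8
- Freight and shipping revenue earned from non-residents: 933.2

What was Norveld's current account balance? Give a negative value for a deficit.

-5195.8

Goods: -2855.7 - 1447.0 - 1939.4 = -6242.1
Services: 1336.8 + 933.2 - 463.0 + 362.2 - 485.1 = 1684.1
Primary income: 189.1 - 573.8 + 325.3 = -59.4
Secondary income: -307.0 - 271.4 = -578.4
Current account = (-6242.1) + 1684.1 + (-59.4) + (-578.4) = -5195.8
(Excluded from the current account — financial account: foreign purchases of equities on the domestic stock exchange 353.3; capital account: capital transfers received from emigrants 150.8.)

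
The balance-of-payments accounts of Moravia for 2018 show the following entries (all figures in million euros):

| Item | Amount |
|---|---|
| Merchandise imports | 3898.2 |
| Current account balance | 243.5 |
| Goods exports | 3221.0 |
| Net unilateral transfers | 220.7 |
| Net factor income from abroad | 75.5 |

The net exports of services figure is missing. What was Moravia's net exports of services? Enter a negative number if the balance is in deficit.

624.5

Current account = goods balance + services balance + net primary income + net secondary income
Sum of the known components = -381.0
Net exports of services = CA - (known components) = 243.5 - (-381.0) = 624.5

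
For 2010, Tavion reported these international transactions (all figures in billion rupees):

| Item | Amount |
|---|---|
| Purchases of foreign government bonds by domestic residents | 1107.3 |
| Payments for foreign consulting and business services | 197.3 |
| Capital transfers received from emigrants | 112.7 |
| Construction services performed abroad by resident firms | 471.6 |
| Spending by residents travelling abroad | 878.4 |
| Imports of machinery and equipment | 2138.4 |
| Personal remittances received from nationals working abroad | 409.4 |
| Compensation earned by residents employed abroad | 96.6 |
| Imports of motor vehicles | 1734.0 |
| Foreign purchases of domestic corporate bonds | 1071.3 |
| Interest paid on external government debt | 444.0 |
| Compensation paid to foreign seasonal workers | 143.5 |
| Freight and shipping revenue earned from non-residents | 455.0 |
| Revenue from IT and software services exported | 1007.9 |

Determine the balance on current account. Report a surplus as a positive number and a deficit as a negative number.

Goods: -1734.0 - 2138.4 = -3872.4
Services: 471.6 + 455.0 - 197.3 + 1007.9 - 878.4 = 858.8
Primary income: -444.0 + 96.6 - 143.5 = -490.9
Secondary income: 409.4
Current account = (-3872.4) + 858.8 + (-490.9) + 409.4 = -3095.1
(Excluded from the current account — financial account: purchases of foreign government bonds by domestic residents 1107.3, foreign purchases of domestic corporate bonds 1071.3; capital account: capital transfers received from emigrants 112.7.)

-3095.1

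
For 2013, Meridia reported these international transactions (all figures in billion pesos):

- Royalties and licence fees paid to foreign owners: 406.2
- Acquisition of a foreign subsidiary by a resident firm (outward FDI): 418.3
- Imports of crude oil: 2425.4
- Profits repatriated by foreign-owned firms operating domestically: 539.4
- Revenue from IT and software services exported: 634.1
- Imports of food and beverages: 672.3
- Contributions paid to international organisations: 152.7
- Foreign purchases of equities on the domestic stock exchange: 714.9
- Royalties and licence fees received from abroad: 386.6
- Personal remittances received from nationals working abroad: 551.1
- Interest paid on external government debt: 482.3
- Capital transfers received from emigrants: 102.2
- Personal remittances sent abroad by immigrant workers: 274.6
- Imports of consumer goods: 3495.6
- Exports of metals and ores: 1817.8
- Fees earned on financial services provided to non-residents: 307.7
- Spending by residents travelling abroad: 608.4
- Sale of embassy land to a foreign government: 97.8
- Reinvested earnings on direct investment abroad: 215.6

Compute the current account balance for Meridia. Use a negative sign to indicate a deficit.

-5144.0

Goods: -2425.4 - 672.3 - 3495.6 + 1817.8 = -4775.5
Services: -608.4 + 634.1 + 307.7 + 386.6 - 406.2 = 313.8
Primary income: -482.3 + 215.6 - 539.4 = -806.1
Secondary income: 551.1 - 274.6 - 152.7 = 123.8
Current account = (-4775.5) + 313.8 + (-806.1) + 123.8 = -5144.0
(Excluded from the current account — financial account: acquisition of a foreign subsidiary by a resident firm (outward FDI) 418.3, foreign purchases of equities on the domestic stock exchange 714.9; capital account: capital transfers received from emigrants 102.2, sale of embassy land to a foreign government 97.8.)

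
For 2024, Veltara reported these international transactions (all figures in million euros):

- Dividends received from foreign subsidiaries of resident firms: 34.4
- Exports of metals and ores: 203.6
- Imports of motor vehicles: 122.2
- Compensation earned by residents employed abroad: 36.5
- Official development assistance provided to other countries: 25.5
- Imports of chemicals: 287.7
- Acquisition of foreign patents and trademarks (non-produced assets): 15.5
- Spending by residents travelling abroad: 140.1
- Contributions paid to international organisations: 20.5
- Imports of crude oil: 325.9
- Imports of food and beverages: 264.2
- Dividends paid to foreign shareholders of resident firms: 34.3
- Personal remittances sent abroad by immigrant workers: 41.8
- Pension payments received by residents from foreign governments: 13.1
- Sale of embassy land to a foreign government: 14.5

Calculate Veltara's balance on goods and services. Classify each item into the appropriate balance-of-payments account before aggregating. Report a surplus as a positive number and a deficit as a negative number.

Goods: -122.2 - 325.9 - 287.7 + 203.6 - 264.2 = -796.4
Services: -140.1
Trade balance = -796.4 + (-140.1) = -936.5
(Excluded from the trade balance — primary income: dividends received from foreign subsidiaries of resident firms 34.4, compensation earned by residents employed abroad 36.5, dividends paid to foreign shareholders of resident firms 34.3; secondary income: official development assistance provided to other countries 25.5, contributions paid to international organisations 20.5, personal remittances sent abroad by immigrant workers 41.8, pension payments received by residents from foreign governments 13.1; capital account: acquisition of foreign patents and trademarks (non-produced assets) 15.5, sale of embassy land to a foreign government 14.5.)

-936.5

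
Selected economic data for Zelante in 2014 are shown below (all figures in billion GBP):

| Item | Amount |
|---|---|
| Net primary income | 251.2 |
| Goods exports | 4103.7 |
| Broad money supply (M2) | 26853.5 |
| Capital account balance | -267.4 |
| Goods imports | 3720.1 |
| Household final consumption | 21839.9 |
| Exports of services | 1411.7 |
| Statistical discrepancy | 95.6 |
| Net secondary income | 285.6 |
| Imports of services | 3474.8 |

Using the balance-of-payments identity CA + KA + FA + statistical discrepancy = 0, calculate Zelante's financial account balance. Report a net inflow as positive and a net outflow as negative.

1314.5

Goods balance = 4103.7 - 3720.1 = 383.6
Services balance = 1411.7 - 3474.8 = -2063.1
Trade balance (goods + services) = 383.6 + (-2063.1) = -1679.5
Net primary income = 251.2
Net secondary income = 285.6
Current account = -1679.5 + 251.2 + 285.6 = -1142.7
Financial account = -(-1142.7 + (-267.4) + 95.6) = 1314.5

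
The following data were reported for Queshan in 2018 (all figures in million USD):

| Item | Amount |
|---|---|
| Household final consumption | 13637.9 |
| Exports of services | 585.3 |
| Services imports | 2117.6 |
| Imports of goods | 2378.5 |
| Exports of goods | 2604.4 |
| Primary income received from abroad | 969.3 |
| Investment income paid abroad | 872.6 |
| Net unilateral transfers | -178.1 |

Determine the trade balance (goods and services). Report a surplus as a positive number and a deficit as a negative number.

Goods balance = 2604.4 - 2378.5 = 225.9
Services balance = 585.3 - 2117.6 = -1532.3
Trade balance (goods + services) = 225.9 + (-1532.3) = -1306.4

-1306.4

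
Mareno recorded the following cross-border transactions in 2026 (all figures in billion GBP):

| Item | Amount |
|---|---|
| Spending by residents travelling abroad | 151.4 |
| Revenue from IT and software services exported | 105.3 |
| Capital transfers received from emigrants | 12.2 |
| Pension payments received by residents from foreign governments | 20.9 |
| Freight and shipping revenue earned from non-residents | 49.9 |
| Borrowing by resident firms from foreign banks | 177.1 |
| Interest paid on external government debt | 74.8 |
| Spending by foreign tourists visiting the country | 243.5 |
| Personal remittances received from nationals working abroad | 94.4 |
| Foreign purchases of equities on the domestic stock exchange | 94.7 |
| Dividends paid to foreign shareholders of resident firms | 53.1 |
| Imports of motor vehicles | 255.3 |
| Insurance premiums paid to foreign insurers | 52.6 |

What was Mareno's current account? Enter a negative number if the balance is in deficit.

Goods: -255.3
Services: 49.9 - 52.6 - 151.4 + 105.3 + 243.5 = 194.7
Primary income: -53.1 - 74.8 = -127.9
Secondary income: 94.4 + 20.9 = 115.3
Current account = (-255.3) + 194.7 + (-127.9) + 115.3 = -73.2
(Excluded from the current account — capital account: capital transfers received from emigrants 12.2; financial account: borrowing by resident firms from foreign banks 177.1, foreign purchases of equities on the domestic stock exchange 94.7.)

-73.2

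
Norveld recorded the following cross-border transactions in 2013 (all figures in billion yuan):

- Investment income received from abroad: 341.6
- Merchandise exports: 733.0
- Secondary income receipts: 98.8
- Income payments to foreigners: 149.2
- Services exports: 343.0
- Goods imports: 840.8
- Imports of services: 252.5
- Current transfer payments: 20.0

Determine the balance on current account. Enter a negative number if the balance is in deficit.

Goods balance = 733.0 - 840.8 = -107.8
Services balance = 343.0 - 252.5 = 90.5
Trade balance (goods + services) = -107.8 + 90.5 = -17.3
Net primary income = 341.6 - 149.2 = 192.4
Net secondary income = 98.8 - 20.0 = 78.8
Current account = -17.3 + 192.4 + 78.8 = 253.9

253.9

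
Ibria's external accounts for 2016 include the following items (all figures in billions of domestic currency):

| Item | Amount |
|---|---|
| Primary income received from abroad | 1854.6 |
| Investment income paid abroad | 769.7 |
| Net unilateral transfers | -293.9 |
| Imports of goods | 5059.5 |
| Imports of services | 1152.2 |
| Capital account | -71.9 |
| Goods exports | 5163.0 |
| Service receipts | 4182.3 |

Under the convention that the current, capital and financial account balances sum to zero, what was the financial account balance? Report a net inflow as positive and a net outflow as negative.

Goods balance = 5163.0 - 5059.5 = 103.5
Services balance = 4182.3 - 1152.2 = 3030.1
Trade balance (goods + services) = 103.5 + 3030.1 = 3133.6
Net primary income = 1854.6 - 769.7 = 1084.9
Net secondary income = -293.9
Current account = 3133.6 + 1084.9 + (-293.9) = 3924.6
Financial account = -(3924.6 + (-71.9)) = -3852.7

-3852.7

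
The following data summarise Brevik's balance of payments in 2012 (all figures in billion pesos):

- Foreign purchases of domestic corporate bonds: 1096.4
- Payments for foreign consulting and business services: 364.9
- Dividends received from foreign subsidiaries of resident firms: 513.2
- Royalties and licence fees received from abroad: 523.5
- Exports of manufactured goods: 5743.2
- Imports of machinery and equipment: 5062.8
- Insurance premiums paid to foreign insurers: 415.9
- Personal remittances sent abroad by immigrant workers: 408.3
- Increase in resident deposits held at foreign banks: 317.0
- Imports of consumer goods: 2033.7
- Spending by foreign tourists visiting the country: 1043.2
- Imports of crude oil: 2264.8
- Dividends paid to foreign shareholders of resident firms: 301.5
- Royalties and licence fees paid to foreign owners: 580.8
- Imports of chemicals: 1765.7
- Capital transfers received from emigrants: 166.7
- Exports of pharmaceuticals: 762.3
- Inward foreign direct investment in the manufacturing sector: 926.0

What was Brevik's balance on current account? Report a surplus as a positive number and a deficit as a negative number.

Goods: -1765.7 - 2264.8 + 762.3 - 5062.8 + 5743.2 - 2033.7 = -4621.5
Services: 523.5 - 415.9 - 580.8 + 1043.2 - 364.9 = 205.1
Primary income: 513.2 - 301.5 = 211.7
Secondary income: -408.3
Current account = (-4621.5) + 205.1 + 211.7 + (-408.3) = -4613.0
(Excluded from the current account — financial account: foreign purchases of domestic corporate bonds 1096.4, increase in resident deposits held at foreign banks 317.0, inward foreign direct investment in the manufacturing sector 926.0; capital account: capital transfers received from emigrants 166.7.)

-4613.0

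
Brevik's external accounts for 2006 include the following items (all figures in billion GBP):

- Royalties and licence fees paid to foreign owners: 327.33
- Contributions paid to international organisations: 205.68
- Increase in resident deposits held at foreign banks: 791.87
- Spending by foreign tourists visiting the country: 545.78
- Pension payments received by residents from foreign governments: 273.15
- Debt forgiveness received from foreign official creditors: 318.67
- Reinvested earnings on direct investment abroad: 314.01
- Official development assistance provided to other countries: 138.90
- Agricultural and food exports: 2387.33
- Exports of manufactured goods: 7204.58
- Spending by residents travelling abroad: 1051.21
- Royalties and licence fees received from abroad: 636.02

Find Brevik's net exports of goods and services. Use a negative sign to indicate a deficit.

9395.17

Goods: 2387.33 + 7204.58 = 9591.91
Services: 545.78 + 636.02 - 1051.21 - 327.33 = -196.74
Trade balance = 9591.91 + (-196.74) = 9395.17
(Excluded from the trade balance — secondary income: contributions paid to international organisations 205.68, pension payments received by residents from foreign governments 273.15, official development assistance provided to other countries 138.90; financial account: increase in resident deposits held at foreign banks 791.87; capital account: debt forgiveness received from foreign official creditors 318.67; primary income: reinvested earnings on direct investment abroad 314.01.)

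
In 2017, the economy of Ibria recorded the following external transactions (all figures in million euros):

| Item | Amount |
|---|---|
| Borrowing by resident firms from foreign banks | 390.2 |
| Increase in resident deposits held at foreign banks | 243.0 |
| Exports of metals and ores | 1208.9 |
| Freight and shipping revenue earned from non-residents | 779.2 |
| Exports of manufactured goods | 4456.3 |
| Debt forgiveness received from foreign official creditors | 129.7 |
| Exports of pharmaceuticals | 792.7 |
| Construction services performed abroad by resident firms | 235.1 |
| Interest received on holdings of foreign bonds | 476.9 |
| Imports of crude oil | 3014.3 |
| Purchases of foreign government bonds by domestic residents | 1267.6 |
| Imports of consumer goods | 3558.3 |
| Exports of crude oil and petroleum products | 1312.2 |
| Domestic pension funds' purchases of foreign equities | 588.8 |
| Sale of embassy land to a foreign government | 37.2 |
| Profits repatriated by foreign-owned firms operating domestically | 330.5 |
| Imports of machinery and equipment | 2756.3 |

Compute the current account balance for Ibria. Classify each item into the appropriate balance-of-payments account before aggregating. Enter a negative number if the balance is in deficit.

Goods: -3014.3 + 792.7 - 2756.3 + 1312.2 + 1208.9 + 4456.3 - 3558.3 = -1558.8
Services: 235.1 + 779.2 = 1014.3
Primary income: -330.5 + 476.9 = 146.4
Current account = (-1558.8) + 1014.3 + 146.4 = -398.1
(Excluded from the current account — financial account: borrowing by resident firms from foreign banks 390.2, increase in resident deposits held at foreign banks 243.0, purchases of foreign government bonds by domestic residents 1267.6, domestic pension funds' purchases of foreign equities 588.8; capital account: debt forgiveness received from foreign official creditors 129.7, sale of embassy land to a foreign government 37.2.)

-398.1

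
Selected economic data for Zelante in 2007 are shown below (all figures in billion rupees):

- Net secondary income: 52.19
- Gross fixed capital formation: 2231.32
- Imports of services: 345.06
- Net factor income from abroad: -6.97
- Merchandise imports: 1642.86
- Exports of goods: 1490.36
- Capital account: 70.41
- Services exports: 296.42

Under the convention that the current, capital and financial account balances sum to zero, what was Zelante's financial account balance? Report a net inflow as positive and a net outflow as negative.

Goods balance = 1490.36 - 1642.86 = -152.50
Services balance = 296.42 - 345.06 = -48.64
Trade balance (goods + services) = -152.50 + (-48.64) = -201.14
Net primary income = -6.97
Net secondary income = 52.19
Current account = -201.14 + (-6.97) + 52.19 = -155.92
Financial account = -(-155.92 + 70.41) = 85.51

85.51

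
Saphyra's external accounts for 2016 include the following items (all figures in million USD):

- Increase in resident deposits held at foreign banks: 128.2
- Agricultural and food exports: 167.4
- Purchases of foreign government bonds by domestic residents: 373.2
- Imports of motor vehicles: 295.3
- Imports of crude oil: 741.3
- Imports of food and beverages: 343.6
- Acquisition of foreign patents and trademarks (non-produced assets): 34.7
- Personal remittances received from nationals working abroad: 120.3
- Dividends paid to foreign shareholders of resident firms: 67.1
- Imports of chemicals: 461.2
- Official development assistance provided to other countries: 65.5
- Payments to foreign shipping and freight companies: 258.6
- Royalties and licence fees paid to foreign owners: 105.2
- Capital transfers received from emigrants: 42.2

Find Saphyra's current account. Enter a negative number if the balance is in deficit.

-2050.1

Goods: -295.3 + 167.4 - 741.3 - 343.6 - 461.2 = -1674.0
Services: -105.2 - 258.6 = -363.8
Primary income: -67.1
Secondary income: 120.3 - 65.5 = 54.8
Current account = (-1674.0) + (-363.8) + (-67.1) + 54.8 = -2050.1
(Excluded from the current account — financial account: increase in resident deposits held at foreign banks 128.2, purchases of foreign government bonds by domestic residents 373.2; capital account: acquisition of foreign patents and trademarks (non-produced assets) 34.7, capital transfers received from emigrants 42.2.)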